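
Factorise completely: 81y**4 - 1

Write as (9y**2)² − (1)², then factor 9y**2 - 1 once more.

(3y + 1)(3y - 1)(9y**2 + 1)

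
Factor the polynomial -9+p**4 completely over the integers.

(p**2+3)(p**2-3)

Substitute u = p**2 to get a quadratic in u, then factor.
p**2+3 is irreducible over ℤ (always positive, so no real roots).
p**2-3 is irreducible over ℤ (3 is not a perfect square).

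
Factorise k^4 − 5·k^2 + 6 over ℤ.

(k^2 − 2)·(k^2 − 3)

Substitute u = k^2 to get a quadratic in u, then factor.
k^2 − 3 is irreducible over ℤ (3 is not a perfect square).
k^2 − 2 is irreducible over ℤ (2 is not a perfect square).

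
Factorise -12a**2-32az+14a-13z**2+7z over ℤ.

Group: -6a(2a+z) + (-13z+7)(2a+z); both groups contain (2a+z).

-(2a+z)(6a+13z-7)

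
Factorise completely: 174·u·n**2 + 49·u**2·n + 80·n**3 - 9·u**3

Group: 9·u·(-u**2 + 6·u·n + 16·n**2) + 5·n·(-u**2 + 6·u·n + 16·n**2); both groups contain (-u**2 + 6·u·n + 16·n**2), so (9·u + 5·n) is a factor with cofactor -u**2 + 6·u·n + 16·n**2.
The cofactor groups again: -u**2 + 6·u·n + 16·n**2 = -u·(u - 8·n) - 2·n·(u - 8·n); both groups contain (u - 8·n), giving -(u + 2·n)·(u - 8·n).

-(u - 8·n)·(u + 2·n)·(9·u + 5·n)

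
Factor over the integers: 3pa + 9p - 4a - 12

Group as (3pa + 9p) + (-4a - 12) = 3p(a + 3) - 4(a + 3).
Both groups share the factor (a + 3).

(3p - 4)(a + 3)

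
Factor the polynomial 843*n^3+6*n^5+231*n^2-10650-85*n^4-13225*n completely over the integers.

Trying the rational-root candidates, n = -5/6 is a root, so (6*n+5) is a factor; dividing leaves n^4-15*n^3+153*n^2-89*n-2130.
Then n = -3 is a root, so (n+3) divides it; the quotient is n^3-18*n^2+207*n-710.
Next, n = 5 is a root, so (n-5) divides it; the quotient is n^2-13*n+142.
The quadratic n^2-13*n+142 has discriminant -399 < 0 and is irreducible over ℤ.

(6*n+5)*(n+3)*(n-5)*(n^2-13*n+142)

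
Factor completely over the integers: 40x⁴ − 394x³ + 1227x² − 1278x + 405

By the rational root theorem, x = 9/2 is a root, giving the factor (2x − 9) and quotient 20x³ − 107x² + 132x − 45.
Next, x = 1 is a root, so (x − 1) divides it; the quotient is 20x² − 87x + 45.
The remaining quadratic factors as (5x − 3)(4x − 15).

(2x − 9)(4x − 15)(5x − 3)(x − 1)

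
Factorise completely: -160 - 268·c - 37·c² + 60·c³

Testing divisors of the constant over divisors of the leading coefficient, c = 8/3 is a root, so (3·c - 8) divides it; the quotient is 20·c² + 41·c + 20.
The remaining quadratic factors as (4·c + 5)(5·c + 4).

(3·c - 8)·(4·c + 5)·(5·c + 4)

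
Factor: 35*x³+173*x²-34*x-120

(5*x+4)*(7*x-6)*(x+5)

Among the possible rational roots, x = 6/7 is a root, giving the factor (7*x-6) and quotient 5*x²+29*x+20.
The remaining quadratic factors as (5*x+4)(x+5).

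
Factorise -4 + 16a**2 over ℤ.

Factor out 4, leaving 4a**2 - 1, which is a difference of two squares.

4(2a + 1)(2a - 1)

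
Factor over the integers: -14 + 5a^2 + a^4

Substitute u = a^2 to get a quadratic in u, then factor.
a^2 - 2 is irreducible over ℤ (2 is not a perfect square).
a^2 + 7 is irreducible over ℤ (always positive, so no real roots).

(a^2 + 7)(a^2 - 2)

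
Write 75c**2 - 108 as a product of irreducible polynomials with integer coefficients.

3(5c + 6)(5c - 6)

Pull out the common factor 3; 25c**2 - 36 is a difference of squares.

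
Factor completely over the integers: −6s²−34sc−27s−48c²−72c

Group: −2s(3s+8c) + (−6c−9)(3s+8c); both groups contain (3s+8c).

−(2s+6c+9)(3s+8c)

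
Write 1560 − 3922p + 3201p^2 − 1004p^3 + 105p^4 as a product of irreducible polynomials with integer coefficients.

(3p − 13)(5p − 4)(7p − 10)(p − 3)

Trying the rational-root candidates, p = 3 is a root, so (p − 3) divides it; the quotient is 105p^3 − 689p^2 + 1134p − 520.
Next, p = 4/5 is a root, giving the factor (5p − 4) and quotient 21p^2 − 121p + 130.
The remaining quadratic factors as (3p − 13)(7p − 10).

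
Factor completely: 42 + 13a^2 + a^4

Substitute u = a^2 to get a quadratic in u, then factor.
a^2 + 7 is irreducible over ℤ (always positive, so no real roots).
a^2 + 6 is irreducible over ℤ (always positive, so no real roots).

(a^2 + 6)(a^2 + 7)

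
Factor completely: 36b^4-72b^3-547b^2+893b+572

(2b+1)(3b+11)(6b-13)(b-4)

Trying the rational-root candidates, b = -11/3 is a root, giving the factor (3b+11) and quotient 12b^3-68b^2+67b+52.
Continuing, b = 4 is a root, giving the factor (b-4) and quotient 12b^2-20b-13.
The remaining quadratic factors as (2b+1)(6b-13).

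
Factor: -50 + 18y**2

2(3y + 5)(3y - 5)

Pull out the common factor 2; 9y**2 - 25 is a difference of squares.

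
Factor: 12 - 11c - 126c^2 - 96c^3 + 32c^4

Testing divisors of the constant over divisors of the leading coefficient, c = 1/4 is a root, so (4c - 1) divides it; the quotient is 8c^3 - 22c^2 - 37c - 12.
Continuing, c = -1/2 is a root, so (2c + 1) is a factor; dividing leaves 4c^2 - 13c - 12.
The remaining quadratic factors as (c - 4)(4c + 3).

(2c + 1)(4c + 3)(4c - 1)(c - 4)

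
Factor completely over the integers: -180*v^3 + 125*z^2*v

Every term has a factor of 5*v. Then 25*z^2 - 36*v^2 = (5*z)² − (6*v)².

5*v*(5*z - 6*v)*(5*z + 6*v)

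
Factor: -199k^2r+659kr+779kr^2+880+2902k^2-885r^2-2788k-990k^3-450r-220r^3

Group: 10k(-99k^2+89kr+211k-20r^2-95r-110) + (11r-8)(-99k^2+89kr+211k-20r^2-95r-110); both groups contain (-99k^2+89kr+211k-20r^2-95r-110), so (10k+11r-8) is a factor with cofactor -99k^2+89kr+211k-20r^2-95r-110.
The cofactor groups again: -99k^2+89kr+211k-20r^2-95r-110 = -11k(9k-4r-11) + (5r+10)(9k-4r-11); both groups contain (9k-4r-11), giving -(11k-5r-10)(9k-4r-11).

-(10k+11r-8)(11k-5r-10)(9k-4r-11)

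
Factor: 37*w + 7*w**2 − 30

Need a pair with product 7·(−30) = −210 and sum 37: that's 42 and −5.
Split the middle term: 7*w**2 + 42*w − 5*w − 30 = 7*w*(w + 6) − 5*(w + 6).

(7*w − 5)*(w + 6)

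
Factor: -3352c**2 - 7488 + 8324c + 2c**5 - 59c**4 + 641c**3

(2c - 9)(c - 13)(c - 2)(c**2 - 10c + 32)

By the rational root theorem, c = 13 is a root, so (c - 13) is a factor; dividing leaves 2c**4 - 33c**3 + 212c**2 - 596c + 576.
Continuing, c = 2 is a root, so (c - 2) is a factor; dividing leaves 2c**3 - 29c**2 + 154c - 288.
Then c = 9/2 is a root, giving the factor (2c - 9) and quotient c**2 - 10c + 32.
The quadratic c**2 - 10c + 32 has discriminant -28 < 0 and is irreducible over ℤ.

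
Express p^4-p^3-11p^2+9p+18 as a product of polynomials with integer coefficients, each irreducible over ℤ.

Among the possible rational roots, p = 3 is a root, so (p-3) divides it; the quotient is p^3+2p^2-5p-6.
Next, p = 2 is a root, so (p-2) divides it; the quotient is p^2+4p+3.
The remaining quadratic factors as (p+1)(p+3).

(p+1)(p+3)(p-2)(p-3)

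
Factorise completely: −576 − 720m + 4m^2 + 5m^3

(5m + 4)(m + 12)(m − 12)

Trying the rational-root candidates, m = 12 is a root, so (m − 12) divides it; the quotient is 5m^2 + 64m + 48.
The remaining quadratic factors as (m + 12)(5m + 4).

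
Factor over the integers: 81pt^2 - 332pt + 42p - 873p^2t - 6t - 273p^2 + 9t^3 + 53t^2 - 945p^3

Group: 9p(-105p^2 + 8pt - 42p + t^2 + 6t) + (9t - 1)(-105p^2 + 8pt - 42p + t^2 + 6t); both groups contain (-105p^2 + 8pt - 42p + t^2 + 6t), so (9p + 9t - 1) is a factor with cofactor -105p^2 + 8pt - 42p + t^2 + 6t.
The cofactor groups again: -105p^2 + 8pt - 42p + t^2 + 6t = -15p(7p - t) + (-t - 6)(7p - t); both groups contain (7p - t), giving -(15p + t + 6)(7p - t).

-(15p + t + 6)(7p - t)(9p + 9t - 1)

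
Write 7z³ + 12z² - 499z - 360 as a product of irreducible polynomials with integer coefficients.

Testing divisors of the constant over divisors of the leading coefficient, z = -9 is a root, giving the factor (z + 9) and quotient 7z² - 51z - 40.
The remaining quadratic factors as (7z + 5)(z - 8).

(7z + 5)(z + 9)(z - 8)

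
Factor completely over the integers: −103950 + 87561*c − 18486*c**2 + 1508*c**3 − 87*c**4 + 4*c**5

(4*c − 7)*(c − 11)*(c − 6)*(c**2 − 3*c + 225)

By the rational root theorem, c = 11 is a root, giving the factor (c − 11) and quotient 4*c**4 − 43*c**3 + 1035*c**2 − 7101*c + 9450.
Next, c = 7/4 is a root, so (4*c − 7) divides it; the quotient is c**3 − 9*c**2 + 243*c − 1350.
Continuing, c = 6 is a root, so (c − 6) is a factor; dividing leaves c**2 − 3*c + 225.
The quadratic c**2 − 3*c + 225 has discriminant −891 < 0 and is irreducible over ℤ.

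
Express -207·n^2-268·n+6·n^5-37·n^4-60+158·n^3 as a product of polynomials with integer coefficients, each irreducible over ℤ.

By the rational root theorem, n = -1/2 is a root, so (2·n+1) is a factor; dividing leaves 3·n^4-20·n^3+89·n^2-148·n-60.
Next, n = 3 is a root, so (n-3) divides it; the quotient is 3·n^3-11·n^2+56·n+20.
Continuing, n = -1/3 is a root, giving the factor (3·n+1) and quotient n^2-4·n+20.
The quadratic n^2-4·n+20 has discriminant -64 < 0 and is irreducible over ℤ.

(2·n+1)·(3·n+1)·(n-3)·(n^2-4·n+20)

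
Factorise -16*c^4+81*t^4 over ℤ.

Write as (9*t^2)² − (4*c^2)², then factor 9*t^2-4*c^2 once more.

(3*t-2*c)*(3*t+2*c)*(9*t^2+4*c^2)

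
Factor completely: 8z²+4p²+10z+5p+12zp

(4z+4p+5)(2z+p)

Group: 2z(4z+4p+5) + p(4z+4p+5); both groups contain (4z+4p+5).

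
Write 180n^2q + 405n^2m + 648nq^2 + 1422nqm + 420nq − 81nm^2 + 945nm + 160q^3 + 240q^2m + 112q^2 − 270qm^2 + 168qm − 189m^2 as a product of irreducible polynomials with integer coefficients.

(15n + 4q − 3m)(3n + 10q + 7)(4q + 9m)

Group: 3n(60nq + 135nm + 16q^2 + 24qm − 27m^2) + (10q + 7)(60nq + 135nm + 16q^2 + 24qm − 27m^2); both groups contain (60nq + 135nm + 16q^2 + 24qm − 27m^2), so (3n + 10q + 7) is a factor with cofactor 60nq + 135nm + 16q^2 + 24qm − 27m^2.
The cofactor groups again: 60nq + 135nm + 16q^2 + 24qm − 27m^2 = 4q(15n + 4q − 3m) + 9m(15n + 4q − 3m); both groups contain (15n + 4q − 3m), giving (4q + 9m)(15n + 4q − 3m).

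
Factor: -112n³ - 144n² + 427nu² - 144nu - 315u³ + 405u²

-(4n + 9u)(4n - 5u)(7n - 7u + 9)

Group: 4n(-28n² + 63nu - 36n - 35u² + 45u) + 9u(-28n² + 63nu - 36n - 35u² + 45u); both groups contain (-28n² + 63nu - 36n - 35u² + 45u), so (4n + 9u) is a factor with cofactor -28n² + 63nu - 36n - 35u² + 45u.
The cofactor groups again: -28n² + 63nu - 36n - 35u² + 45u = -7n(4n - 5u) + (7u - 9)(4n - 5u); both groups contain (4n - 5u), giving -(7n - 7u + 9)(4n - 5u).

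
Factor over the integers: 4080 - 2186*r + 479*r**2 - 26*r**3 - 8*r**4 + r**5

Testing divisors of the constant over divisors of the leading coefficient, r = -8 is a root, so (r + 8) is a factor; dividing leaves r**4 - 16*r**3 + 102*r**2 - 337*r + 510.
Continuing, r = 5 is a root, so (r - 5) divides it; the quotient is r**3 - 11*r**2 + 47*r - 102.
Next, r = 6 is a root, so (r - 6) divides it; the quotient is r**2 - 5*r + 17.
The quadratic r**2 - 5*r + 17 has discriminant -43 < 0 and is irreducible over ℤ.

(r + 8)*(r - 5)*(r - 6)*(r**2 - 5*r + 17)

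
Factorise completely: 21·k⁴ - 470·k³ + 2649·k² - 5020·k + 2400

Testing divisors of the constant over divisors of the leading coefficient, k = 8/3 is a root, so (3·k - 8) divides it; the quotient is 7·k³ - 138·k² + 515·k - 300.
Continuing, k = 4 is a root, so (k - 4) is a factor; dividing leaves 7·k² - 110·k + 75.
The remaining quadratic factors as (k - 15)(7·k - 5).

(3·k - 8)·(7·k - 5)·(k - 15)·(k - 4)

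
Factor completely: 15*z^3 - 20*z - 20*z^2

Pull out the common factor 5*z, then factor the remaining trinomial.

5*z*(3*z + 2)*(z - 2)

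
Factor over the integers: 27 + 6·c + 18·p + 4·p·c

(2·c + 9)·(2·p + 3)

Group as (4·p·c + 18·p) + (6·c + 27) = 2·p·(2·c + 9) + 3·(2·c + 9).
Both groups share the factor (2·c + 9).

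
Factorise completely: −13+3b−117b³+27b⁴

(3b−13)(9b³+1)

Group as (27b⁴+3b) + (−117b³−13) = 3b(9b³+1) − 13(9b³+1).
Both groups share the factor (9b³+1).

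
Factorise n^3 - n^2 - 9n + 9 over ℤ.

Testing divisors of the constant over divisors of the leading coefficient, n = 3 is a root, so (n - 3) is a factor; dividing leaves n^2 + 2n - 3.
The remaining quadratic factors as (n + 3)(n - 1).

(n + 3)(n - 1)(n - 3)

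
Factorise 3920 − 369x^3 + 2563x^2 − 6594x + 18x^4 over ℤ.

Among the possible rational roots, x = 7 is a root, so (x − 7) is a factor; dividing leaves 18x^3 − 243x^2 + 862x − 560.
Continuing, x = 14/3 is a root, giving the factor (3x − 14) and quotient 6x^2 − 53x + 40.
The remaining quadratic factors as (x − 8)(6x − 5).

(3x − 14)(6x − 5)(x − 7)(x − 8)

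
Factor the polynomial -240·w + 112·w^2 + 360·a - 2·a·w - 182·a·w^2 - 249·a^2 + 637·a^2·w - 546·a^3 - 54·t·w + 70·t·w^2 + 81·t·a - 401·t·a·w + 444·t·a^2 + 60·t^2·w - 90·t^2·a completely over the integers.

Group: 5·t·(-18·t·a + 12·t·w + 42·a^2 - 49·a·w + 45·a + 14·w^2 - 30·w) + (-13·a + 8)·(-18·t·a + 12·t·w + 42·a^2 - 49·a·w + 45·a + 14·w^2 - 30·w); both groups contain (-18·t·a + 12·t·w + 42·a^2 - 49·a·w + 45·a + 14·w^2 - 30·w), so (5·t - 13·a + 8) is a factor with cofactor -18·t·a + 12·t·w + 42·a^2 - 49·a·w + 45·a + 14·w^2 - 30·w.
The cofactor groups again: -18·t·a + 12·t·w + 42·a^2 - 49·a·w + 45·a + 14·w^2 - 30·w = -3·a·(6·t - 14·a + 7·w - 15) + 2·w·(6·t - 14·a + 7·w - 15); both groups contain (6·t - 14·a + 7·w - 15), giving -(3·a - 2·w)·(6·t - 14·a + 7·w - 15).

-(5·t - 13·a + 8)·(6·t - 14·a + 7·w - 15)·(3·a - 2·w)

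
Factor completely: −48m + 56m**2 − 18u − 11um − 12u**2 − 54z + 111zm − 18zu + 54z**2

(6z − 4u + 7m − 6)(9z + 3u + 8m)

Group: 6z(9z + 3u + 8m) + (−4u + 7m − 6)(9z + 3u + 8m); both groups contain (9z + 3u + 8m).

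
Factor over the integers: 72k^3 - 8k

8k(3k + 1)(3k - 1)

Every term has a factor of 8k. Then 9k^2 - 1 = (3k)² − (1)².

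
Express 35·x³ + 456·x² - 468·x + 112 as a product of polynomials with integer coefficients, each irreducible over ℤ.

(5·x - 2)·(7·x - 4)·(x + 14)

By the rational root theorem, x = 2/5 is a root, giving the factor (5·x - 2) and quotient 7·x² + 94·x - 56.
The remaining quadratic factors as (x + 14)(7·x - 4).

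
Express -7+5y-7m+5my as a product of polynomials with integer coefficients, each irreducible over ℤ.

Group as (5my-7m) + (5y-7) = m(5y-7) + (5y-7).
Both groups share the factor (5y-7).

(5y-7)(m+1)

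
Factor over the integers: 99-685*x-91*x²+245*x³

(5*x-9)*(7*x+11)*(7*x-1)

Among the possible rational roots, x = 1/7 is a root, giving the factor (7*x-1) and quotient 35*x²-8*x-99.
The remaining quadratic factors as (7*x+11)(5*x-9).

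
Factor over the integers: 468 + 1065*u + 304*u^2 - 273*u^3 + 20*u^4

(4*u - 13)*(5*u + 3)*(u + 1)*(u - 12)

Among the possible rational roots, u = 13/4 is a root, so (4*u - 13) is a factor; dividing leaves 5*u^3 - 52*u^2 - 93*u - 36.
Then u = 12 is a root, so (u - 12) is a factor; dividing leaves 5*u^2 + 8*u + 3.
The remaining quadratic factors as (5*u + 3)(u + 1).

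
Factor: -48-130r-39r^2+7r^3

Trying the rational-root candidates, r = -3/7 is a root, giving the factor (7r+3) and quotient r^2-6r-16.
The remaining quadratic factors as (r+2)(r-8).

(7r+3)(r+2)(r-8)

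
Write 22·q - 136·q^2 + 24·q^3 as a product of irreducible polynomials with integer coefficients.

2·q·(2·q - 11)·(6·q - 1)

Pull out the common factor 2·q, then factor the remaining trinomial.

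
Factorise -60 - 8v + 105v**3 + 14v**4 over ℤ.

(2v + 15)(7v**3 - 4)

Group as (14v**4 - 8v) + (105v**3 - 60) = 2v(7v**3 - 4) + 15(7v**3 - 4).
Both groups share the factor (7v**3 - 4).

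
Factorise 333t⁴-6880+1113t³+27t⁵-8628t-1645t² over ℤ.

Trying the rational-root candidates, t = 8/3 is a root, so (3t-8) is a factor; dividing leaves 9t⁴+135t³+731t²+1401t+860.
Continuing, t = -5/3 is a root, giving the factor (3t+5) and quotient 3t³+40t²+177t+172.
Continuing, t = -4/3 is a root, giving the factor (3t+4) and quotient t²+12t+43.
The quadratic t²+12t+43 has discriminant -28 < 0 and is irreducible over ℤ.

(3t+4)(3t+5)(3t-8)(t²+12t+43)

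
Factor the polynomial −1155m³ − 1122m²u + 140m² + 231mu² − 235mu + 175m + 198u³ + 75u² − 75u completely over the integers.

Group: 7m(−165m² − 231mu + 20m − 66u² − 25u + 25) − 3u(−165m² − 231mu + 20m − 66u² − 25u + 25); both groups contain (−165m² − 231mu + 20m − 66u² − 25u + 25), so (7m − 3u) is a factor with cofactor −165m² − 231mu + 20m − 66u² − 25u + 25.
The cofactor groups again: −165m² − 231mu + 20m − 66u² − 25u + 25 = −11m(15m + 6u + 5) + (−11u + 5)(15m + 6u + 5); both groups contain (15m + 6u + 5), giving −(11m + 11u − 5)(15m + 6u + 5).

−(11m + 11u − 5)(15m + 6u + 5)(7m − 3u)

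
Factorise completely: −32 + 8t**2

Every term has a factor of 8. Then t**2 − 4 = (t)² − (2)².

8(t + 2)(t − 2)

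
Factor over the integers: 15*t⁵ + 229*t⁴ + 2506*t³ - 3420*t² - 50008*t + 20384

(3*t + 14)*(5*t - 2)*(t - 4)*(t² + 15*t + 182)

By the rational root theorem, t = -14/3 is a root, giving the factor (3*t + 14) and quotient 5*t⁴ + 53*t³ + 588*t² - 3884*t + 1456.
Then t = 4 is a root, so (t - 4) is a factor; dividing leaves 5*t³ + 73*t² + 880*t - 364.
Next, t = 2/5 is a root, so (5*t - 2) divides it; the quotient is t² + 15*t + 182.
The quadratic t² + 15*t + 182 has discriminant -503 < 0 and is irreducible over ℤ.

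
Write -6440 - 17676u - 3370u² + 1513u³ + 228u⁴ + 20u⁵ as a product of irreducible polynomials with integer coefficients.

Among the possible rational roots, u = -5/2 is a root, giving the factor (2u + 5) and quotient 10u⁴ + 89u³ + 534u² - 3020u - 1288.
Then u = 7/2 is a root, so (2u - 7) divides it; the quotient is 5u³ + 62u² + 484u + 184.
Then u = -2/5 is a root, so (5u + 2) divides it; the quotient is u² + 12u + 92.
The quadratic u² + 12u + 92 has discriminant -224 < 0 and is irreducible over ℤ.

(2u + 5)(2u - 7)(5u + 2)(u² + 12u + 92)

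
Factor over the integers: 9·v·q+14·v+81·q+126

Group as (9·v·q+14·v) + (81·q+126) = v·(9·q+14) + 9·(9·q+14).
Both groups share the factor (9·q+14).

(9·q+14)·(v+9)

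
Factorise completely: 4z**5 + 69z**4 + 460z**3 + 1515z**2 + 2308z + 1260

Testing divisors of the constant over divisors of the leading coefficient, z = −2 is a root, giving the factor (z + 2) and quotient 4z**4 + 61z**3 + 338z**2 + 839z + 630.
Next, z = −5/4 is a root, so (4z + 5) is a factor; dividing leaves z**3 + 14z**2 + 67z + 126.
Continuing, z = −7 is a root, so (z + 7) is a factor; dividing leaves z**2 + 7z + 18.
The quadratic z**2 + 7z + 18 has discriminant −23 < 0 and is irreducible over ℤ.

(4z + 5)(z + 2)(z + 7)(z**2 + 7z + 18)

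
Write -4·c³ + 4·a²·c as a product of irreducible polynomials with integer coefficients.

4·c·(a + c)·(a - c)

Every term has a factor of 4·c. Then a² - c² = (a)² − (c)².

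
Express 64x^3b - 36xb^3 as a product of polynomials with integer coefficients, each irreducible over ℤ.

Every term has a factor of 4xb. Then 16x^2 - 9b^2 = (4x)² − (3b)².

4bx(4x - 3b)(4x + 3b)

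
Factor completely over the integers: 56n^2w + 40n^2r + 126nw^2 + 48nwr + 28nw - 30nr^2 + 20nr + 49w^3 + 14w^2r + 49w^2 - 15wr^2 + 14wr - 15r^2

(2n + w + 1)(4n + 7w - 3r)(7w + 5r)

Group: 7w(8n^2 + 18nw - 6nr + 4n + 7w^2 - 3wr + 7w - 3r) + 5r(8n^2 + 18nw - 6nr + 4n + 7w^2 - 3wr + 7w - 3r); both groups contain (8n^2 + 18nw - 6nr + 4n + 7w^2 - 3wr + 7w - 3r), so (7w + 5r) is a factor with cofactor 8n^2 + 18nw - 6nr + 4n + 7w^2 - 3wr + 7w - 3r.
The cofactor groups again: 8n^2 + 18nw - 6nr + 4n + 7w^2 - 3wr + 7w - 3r = 2n(4n + 7w - 3r) + (w + 1)(4n + 7w - 3r); both groups contain (4n + 7w - 3r), giving (2n + w + 1)(4n + 7w - 3r).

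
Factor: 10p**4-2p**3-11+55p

(5p-1)(2p**3+11)

Group as (10p**4+55p) + (-2p**3-11) = 5p(2p**3+11) - (2p**3+11).
Both groups share the factor (2p**3+11).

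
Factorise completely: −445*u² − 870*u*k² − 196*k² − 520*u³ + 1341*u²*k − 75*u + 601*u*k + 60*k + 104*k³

Group: 13*u*(−40*u² + 97*u*k − 25*u − 52*k² + 20*k) + (−2*k + 3)*(−40*u² + 97*u*k − 25*u − 52*k² + 20*k); both groups contain (−40*u² + 97*u*k − 25*u − 52*k² + 20*k), so (13*u − 2*k + 3) is a factor with cofactor −40*u² + 97*u*k − 25*u − 52*k² + 20*k.
The cofactor groups again: −40*u² + 97*u*k − 25*u − 52*k² + 20*k = −5*u*(8*u − 13*k + 5) + 4*k*(8*u − 13*k + 5); both groups contain (8*u − 13*k + 5), giving −(5*u − 4*k)*(8*u − 13*k + 5).

−(8*u − 13*k + 5)*(13*u − 2*k + 3)*(5*u − 4*k)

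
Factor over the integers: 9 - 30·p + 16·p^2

(2·p - 3)·(8·p - 3)

Need a pair with product 16·9 = 144 and sum -30: that's -6 and -24.
Split the middle term: 16·p^2 - 6·p - 24·p + 9 = 2·p·(8·p - 3) - 3·(8·p - 3).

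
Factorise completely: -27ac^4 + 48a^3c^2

3ac^2(4a + 3c)(4a - 3c)

Factor out 3ac^2, leaving 16a^2 - 9c^2, which is a difference of two squares.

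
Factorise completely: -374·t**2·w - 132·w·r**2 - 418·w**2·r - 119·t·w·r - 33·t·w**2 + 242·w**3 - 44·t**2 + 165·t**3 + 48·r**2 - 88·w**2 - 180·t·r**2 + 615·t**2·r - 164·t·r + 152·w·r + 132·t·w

(11·t - 11·w - 3·r)·(15·t + 11·w - 4)·(t - 2·w + 4·r)

Group: 11·t·(15·t**2 - 19·t·w + 60·t·r - 4·t - 22·w**2 + 44·w·r + 8·w - 16·r) + (-11·w - 3·r)·(15·t**2 - 19·t·w + 60·t·r - 4·t - 22·w**2 + 44·w·r + 8·w - 16·r); both groups contain (15·t**2 - 19·t·w + 60·t·r - 4·t - 22·w**2 + 44·w·r + 8·w - 16·r), so (11·t - 11·w - 3·r) is a factor with cofactor 15·t**2 - 19·t·w + 60·t·r - 4·t - 22·w**2 + 44·w·r + 8·w - 16·r.
The cofactor groups again: 15·t**2 - 19·t·w + 60·t·r - 4·t - 22·w**2 + 44·w·r + 8·w - 16·r = t·(15·t + 11·w - 4) + (-2·w + 4·r)·(15·t + 11·w - 4); both groups contain (15·t + 11·w - 4), giving (t - 2·w + 4·r)·(15·t + 11·w - 4).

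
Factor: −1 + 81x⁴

(3x + 1)(3x − 1)(9x² + 1)

Write as (9x²)² − (1)², then factor 9x² − 1 once more.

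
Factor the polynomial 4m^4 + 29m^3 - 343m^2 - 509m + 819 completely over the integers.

By the rational root theorem, m = 1 is a root, giving the factor (m - 1) and quotient 4m^3 + 33m^2 - 310m - 819.
Continuing, m = -13 is a root, so (m + 13) is a factor; dividing leaves 4m^2 - 19m - 63.
The remaining quadratic factors as (m - 7)(4m + 9).

(4m + 9)(m + 13)(m - 1)(m - 7)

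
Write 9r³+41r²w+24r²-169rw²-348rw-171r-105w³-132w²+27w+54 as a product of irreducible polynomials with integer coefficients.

(9r+5w-3)(r+7w+6)(r-3w-3)

Group: 9r(r²+4rw+3r-21w²-39w-18) + (5w-3)(r²+4rw+3r-21w²-39w-18); both groups contain (r²+4rw+3r-21w²-39w-18), so (9r+5w-3) is a factor with cofactor r²+4rw+3r-21w²-39w-18.
The cofactor groups again: r²+4rw+3r-21w²-39w-18 = r(r+7w+6) + (-3w-3)(r+7w+6); both groups contain (r+7w+6), giving (r-3w-3)(r+7w+6).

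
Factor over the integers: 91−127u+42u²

(6u−7)(7u−13)

Need a pair with product 42·91 = 3822 and sum −127: that's −49 and −78.
Split the middle term: 42u²−49u − 78u+91 = 7u(6u−7) − 13(6u−7).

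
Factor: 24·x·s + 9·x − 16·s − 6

Group as (24·x·s + 9·x) + (−16·s − 6) = 3·x·(8·s + 3) − 2·(8·s + 3).
Both groups share the factor (8·s + 3).

(3·x − 2)·(8·s + 3)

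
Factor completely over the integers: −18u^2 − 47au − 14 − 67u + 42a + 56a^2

Group: 8a(7a + 2u + 7) + (−9u − 2)(7a + 2u + 7); both groups contain (7a + 2u + 7).

(7a + 2u + 7)(8a − 9u − 2)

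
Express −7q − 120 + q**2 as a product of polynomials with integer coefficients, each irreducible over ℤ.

(q + 8)(q − 15)

Two integers with product −120 and sum −7 are 8 and −15.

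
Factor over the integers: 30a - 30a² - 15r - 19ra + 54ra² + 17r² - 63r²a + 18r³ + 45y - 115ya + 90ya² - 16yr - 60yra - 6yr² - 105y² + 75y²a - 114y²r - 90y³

Group: 3y(-30y² - 48yr + 45ya - 35y - 18r² + 27ra - 17r - 15a + 15) + (-r + 2a)(-30y² - 48yr + 45ya - 35y - 18r² + 27ra - 17r - 15a + 15); both groups contain (-30y² - 48yr + 45ya - 35y - 18r² + 27ra - 17r - 15a + 15), so (3y - r + 2a) is a factor with cofactor -30y² - 48yr + 45ya - 35y - 18r² + 27ra - 17r - 15a + 15.
The cofactor groups again: -30y² - 48yr + 45ya - 35y - 18r² + 27ra - 17r - 15a + 15 = -2y(15y + 9r - 5) + (-2r + 3a - 3)(15y + 9r - 5); both groups contain (15y + 9r - 5), giving -(2y + 2r - 3a + 3)(15y + 9r - 5).

-(2y + 2r - 3a + 3)(3y - r + 2a)(15y + 9r - 5)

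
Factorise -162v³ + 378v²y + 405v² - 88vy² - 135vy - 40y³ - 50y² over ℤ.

Group: 9v(-18v² + 46vy + 45v - 20y² - 25y) + 2y(-18v² + 46vy + 45v - 20y² - 25y); both groups contain (-18v² + 46vy + 45v - 20y² - 25y), so (9v + 2y) is a factor with cofactor -18v² + 46vy + 45v - 20y² - 25y.
The cofactor groups again: -18v² + 46vy + 45v - 20y² - 25y = -9v(2v - 4y - 5) + 5y(2v - 4y - 5); both groups contain (2v - 4y - 5), giving -(9v - 5y)(2v - 4y - 5).

-(2v - 4y - 5)(9v + 2y)(9v - 5y)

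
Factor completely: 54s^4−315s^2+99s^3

9s^2(2s+7)(3s−5)

Pull out the common factor 9s^2, then factor the remaining trinomial.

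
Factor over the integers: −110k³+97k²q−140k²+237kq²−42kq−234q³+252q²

Group: 5k(−22k²−7kq−28k+39q²−42q) − 6q(−22k²−7kq−28k+39q²−42q); both groups contain (−22k²−7kq−28k+39q²−42q), so (5k−6q) is a factor with cofactor −22k²−7kq−28k+39q²−42q.
The cofactor groups again: −22k²−7kq−28k+39q²−42q = −2k(11k−13q+14) − 3q(11k−13q+14); both groups contain (11k−13q+14), giving −(2k+3q)(11k−13q+14).

−(11k−13q+14)(2k+3q)(5k−6q)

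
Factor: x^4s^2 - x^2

x^2(xs + 1)(xs - 1)

Every term has a factor of x^2; factoring it out leaves x^2s^2 - 1.
Recognize a difference of squares with the parts xs and 1.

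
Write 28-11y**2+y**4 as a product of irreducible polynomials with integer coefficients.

Substitute u = y**2 to get a quadratic in u, then factor.
y**2-4 is a difference of squares.
y**2-7 is irreducible over ℤ (7 is not a perfect square).

(y+2)(y-2)(y**2-7)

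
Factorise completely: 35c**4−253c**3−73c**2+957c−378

Testing divisors of the constant over divisors of the leading coefficient, c = 7 is a root, giving the factor (c−7) and quotient 35c**3−8c**2−129c+54.
Then c = 9/5 is a root, so (5c−9) is a factor; dividing leaves 7c**2+11c−6.
The remaining quadratic factors as (c+2)(7c−3).

(5c−9)(7c−3)(c+2)(c−7)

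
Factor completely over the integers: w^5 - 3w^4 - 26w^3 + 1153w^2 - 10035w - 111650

(w + 10)(w + 7)(w - 11)(w^2 - 9w + 145)

Testing divisors of the constant over divisors of the leading coefficient, w = 11 is a root, giving the factor (w - 11) and quotient w^4 + 8w^3 + 62w^2 + 1835w + 10150.
Continuing, w = -7 is a root, giving the factor (w + 7) and quotient w^3 + w^2 + 55w + 1450.
Then w = -10 is a root, so (w + 10) is a factor; dividing leaves w^2 - 9w + 145.
The quadratic w^2 - 9w + 145 has discriminant -499 < 0 and is irreducible over ℤ.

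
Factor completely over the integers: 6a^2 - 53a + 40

Need a pair with product 6·40 = 240 and sum -53: that's -5 and -48.
Split the middle term: 6a^2 - 5a - 48a + 40 = a(6a - 5) - 8(6a - 5).

(6a - 5)(a - 8)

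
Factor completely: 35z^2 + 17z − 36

(5z − 4)(7z + 9)

Need a pair with product 35·(−36) = −1260 and sum 17: that's −28 and 45.
Split the middle term: 35z^2 − 28z + 45z − 36 = 7z(5z − 4) + 9(5z − 4).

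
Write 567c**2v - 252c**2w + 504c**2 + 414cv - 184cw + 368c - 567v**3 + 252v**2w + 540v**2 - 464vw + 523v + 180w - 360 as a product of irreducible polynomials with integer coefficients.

Group: 9c(63cv - 28cw + 56c - 63v**2 + 28vw + 25v - 36w + 72) + (9v - 5)(63cv - 28cw + 56c - 63v**2 + 28vw + 25v - 36w + 72); both groups contain (63cv - 28cw + 56c - 63v**2 + 28vw + 25v - 36w + 72), so (9c + 9v - 5) is a factor with cofactor 63cv - 28cw + 56c - 63v**2 + 28vw + 25v - 36w + 72.
The cofactor groups again: 63cv - 28cw + 56c - 63v**2 + 28vw + 25v - 36w + 72 = 7c(9v - 4w + 8) + (-7v + 9)(9v - 4w + 8); both groups contain (9v - 4w + 8), giving (7c - 7v + 9)(9v - 4w + 8).

(7c - 7v + 9)(9c + 9v - 5)(9v - 4w + 8)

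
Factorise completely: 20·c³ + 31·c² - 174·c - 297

(4·c + 11)·(5·c + 9)·(c - 3)

Trying the rational-root candidates, c = -9/5 is a root, so (5·c + 9) divides it; the quotient is 4·c² - c - 33.
The remaining quadratic factors as (4·c + 11)(c - 3).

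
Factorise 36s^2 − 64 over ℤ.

4(3s + 4)(3s − 4)

Pull out the common factor 4; 9s^2 − 16 is a difference of squares.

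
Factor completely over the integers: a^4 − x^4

(a + x)*(a − x)*(a^2 + x^2)

Difference of squares twice: with A = a and B = x, A⁴ − B⁴ = (A² − B²)(A² + B²), and A² − B² factors again.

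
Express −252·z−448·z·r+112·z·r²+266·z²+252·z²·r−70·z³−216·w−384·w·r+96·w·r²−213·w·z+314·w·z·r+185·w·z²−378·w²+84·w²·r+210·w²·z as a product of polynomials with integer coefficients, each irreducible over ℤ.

(5·z+2·r−9)·(6·w+7·z)·(7·w−2·z+8·r+4)

Group: 6·w·(35·w·z+14·w·r−63·w−10·z²+36·z·r+38·z+16·r²−64·r−36) + 7·z·(35·w·z+14·w·r−63·w−10·z²+36·z·r+38·z+16·r²−64·r−36); both groups contain (35·w·z+14·w·r−63·w−10·z²+36·z·r+38·z+16·r²−64·r−36), so (6·w+7·z) is a factor with cofactor 35·w·z+14·w·r−63·w−10·z²+36·z·r+38·z+16·r²−64·r−36.
The cofactor groups again: 35·w·z+14·w·r−63·w−10·z²+36·z·r+38·z+16·r²−64·r−36 = 7·w·(5·z+2·r−9) + (−2·z+8·r+4)·(5·z+2·r−9); both groups contain (5·z+2·r−9), giving (7·w−2·z+8·r+4)·(5·z+2·r−9).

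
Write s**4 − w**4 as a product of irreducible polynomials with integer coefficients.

(s)⁴ − (w)⁴ = ((s)² − (w)²)((s)² + (w)²); the first factor splits again, the second (s**2 + w**2) is irreducible.

(s + w)(s − w)(s**2 + w**2)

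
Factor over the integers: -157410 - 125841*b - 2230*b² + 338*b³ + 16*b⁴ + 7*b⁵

(7*b + 9)*(b + 10)*(b - 11)*(b² + 2*b + 159)

Trying the rational-root candidates, b = -9/7 is a root, giving the factor (7*b + 9) and quotient b⁴ + b³ + 47*b² - 379*b - 17490.
Next, b = -10 is a root, so (b + 10) is a factor; dividing leaves b³ - 9*b² + 137*b - 1749.
Continuing, b = 11 is a root, so (b - 11) divides it; the quotient is b² + 2*b + 159.
The quadratic b² + 2*b + 159 has discriminant -632 < 0 and is irreducible over ℤ.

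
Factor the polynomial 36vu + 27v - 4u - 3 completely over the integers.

Group as (36vu + 27v) + (-4u - 3) = 9v(4u + 3) - (4u + 3).
Both groups share the factor (4u + 3).

(4u + 3)(9v - 1)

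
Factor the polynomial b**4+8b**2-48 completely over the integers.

(b+2)(b-2)(b**2+12)

Substitute u = b**2 to get a quadratic in u, then factor.
b**2-4 is a difference of squares.
b**2+12 is irreducible over ℤ (always positive, so no real roots).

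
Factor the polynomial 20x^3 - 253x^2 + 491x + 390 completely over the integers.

(4x - 13)(5x + 3)(x - 10)

Trying the rational-root candidates, x = 13/4 is a root, so (4x - 13) divides it; the quotient is 5x^2 - 47x - 30.
The remaining quadratic factors as (5x + 3)(x - 10).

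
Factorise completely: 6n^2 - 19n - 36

Need a pair with product 6·(-36) = -216 and sum -19: that's -27 and 8.
Split the middle term: 6n^2 - 27n + 8n - 36 = 3n(2n - 9) + 4(2n - 9).

(2n - 9)(3n + 4)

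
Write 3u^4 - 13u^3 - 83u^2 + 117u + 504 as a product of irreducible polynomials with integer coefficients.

(3u + 8)(u + 3)(u - 3)(u - 7)

By the rational root theorem, u = 7 is a root, giving the factor (u - 7) and quotient 3u^3 + 8u^2 - 27u - 72.
Next, u = -3 is a root, so (u + 3) divides it; the quotient is 3u^2 - u - 24.
The remaining quadratic factors as (3u + 8)(u - 3).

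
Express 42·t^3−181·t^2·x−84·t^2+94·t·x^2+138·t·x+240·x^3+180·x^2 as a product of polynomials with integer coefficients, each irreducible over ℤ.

(2·t−5·x)·(3·t−8·x−6)·(7·t+6·x)

Group: 3·t·(14·t^2−23·t·x−30·x^2) + (−8·x−6)·(14·t^2−23·t·x−30·x^2); both groups contain (14·t^2−23·t·x−30·x^2), so (3·t−8·x−6) is a factor with cofactor 14·t^2−23·t·x−30·x^2.
The cofactor groups again: 14·t^2−23·t·x−30·x^2 = 7·t·(2·t−5·x) + 6·x·(2·t−5·x); both groups contain (2·t−5·x), giving (7·t+6·x)·(2·t−5·x).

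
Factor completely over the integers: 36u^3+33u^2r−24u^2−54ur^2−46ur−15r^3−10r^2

(3u−3r−2)(3u+5r)(4u+r)

Group: 3u(12u^2+23ur+5r^2) + (−3r−2)(12u^2+23ur+5r^2); both groups contain (12u^2+23ur+5r^2), so (3u−3r−2) is a factor with cofactor 12u^2+23ur+5r^2.
The cofactor groups again: 12u^2+23ur+5r^2 = 4u(3u+5r) + r(3u+5r); both groups contain (3u+5r), giving (4u+r)(3u+5r).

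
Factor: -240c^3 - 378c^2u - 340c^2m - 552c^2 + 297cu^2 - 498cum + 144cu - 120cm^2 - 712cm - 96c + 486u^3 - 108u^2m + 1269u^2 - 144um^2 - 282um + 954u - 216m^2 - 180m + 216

-(5c + 6u + 9)(6c + 9u + 4m + 6)(8c - 9u + 6m - 4)

Group: 6c(-40c^2 - 3cu - 30cm - 52c + 54u^2 - 36um + 105u - 54m + 36) + (9u + 4m + 6)(-40c^2 - 3cu - 30cm - 52c + 54u^2 - 36um + 105u - 54m + 36); both groups contain (-40c^2 - 3cu - 30cm - 52c + 54u^2 - 36um + 105u - 54m + 36), so (6c + 9u + 4m + 6) is a factor with cofactor -40c^2 - 3cu - 30cm - 52c + 54u^2 - 36um + 105u - 54m + 36.
The cofactor groups again: -40c^2 - 3cu - 30cm - 52c + 54u^2 - 36um + 105u - 54m + 36 = -8c(5c + 6u + 9) + (9u - 6m + 4)(5c + 6u + 9); both groups contain (5c + 6u + 9), giving -(8c - 9u + 6m - 4)(5c + 6u + 9).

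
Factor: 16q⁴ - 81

(2q + 3)(2q - 3)(4q² + 9)

Write as (4q²)² − (9)², then factor 4q² - 9 once more.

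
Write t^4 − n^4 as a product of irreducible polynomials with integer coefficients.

Write as (t^2)² − (n^2)², then factor t^2 − n^2 once more.

(t − n)(t + n)(t^2 + n^2)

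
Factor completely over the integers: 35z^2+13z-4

(5z-1)(7z+4)

Need a pair with product 35·(-4) = -140 and sum 13: that's -7 and 20.
Split the middle term: 35z^2-7z + 20z-4 = 7z(5z-1) + 4(5z-1).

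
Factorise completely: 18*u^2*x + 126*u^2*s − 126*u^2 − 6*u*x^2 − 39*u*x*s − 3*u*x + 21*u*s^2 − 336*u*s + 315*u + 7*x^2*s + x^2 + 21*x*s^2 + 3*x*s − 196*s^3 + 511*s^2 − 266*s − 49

(6*u − 7*s − 1)*(3*u − x + 4*s − 7)*(x + 7*s − 7)

Group: 3*u*(6*u*x + 42*u*s − 42*u − 7*x*s − x − 49*s^2 + 42*s + 7) + (−x + 4*s − 7)*(6*u*x + 42*u*s − 42*u − 7*x*s − x − 49*s^2 + 42*s + 7); both groups contain (6*u*x + 42*u*s − 42*u − 7*x*s − x − 49*s^2 + 42*s + 7), so (3*u − x + 4*s − 7) is a factor with cofactor 6*u*x + 42*u*s − 42*u − 7*x*s − x − 49*s^2 + 42*s + 7.
The cofactor groups again: 6*u*x + 42*u*s − 42*u − 7*x*s − x − 49*s^2 + 42*s + 7 = x*(6*u − 7*s − 1) + (7*s − 7)*(6*u − 7*s − 1); both groups contain (6*u − 7*s − 1), giving (x + 7*s − 7)*(6*u − 7*s − 1).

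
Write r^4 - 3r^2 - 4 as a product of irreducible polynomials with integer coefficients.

Substitute u = r^2 to get a quadratic in u, then factor.
r^2 + 1 is irreducible over ℤ (sum of squares).
r^2 - 4 is a difference of squares.

(r + 2)(r - 2)(r^2 + 1)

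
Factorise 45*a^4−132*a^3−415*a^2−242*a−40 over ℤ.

(3*a+1)*(3*a+4)*(5*a+2)*(a−5)

Testing divisors of the constant over divisors of the leading coefficient, a = −2/5 is a root, giving the factor (5*a+2) and quotient 9*a^3−30*a^2−71*a−20.
Continuing, a = −4/3 is a root, giving the factor (3*a+4) and quotient 3*a^2−14*a−5.
The remaining quadratic factors as (a−5)(3*a+1).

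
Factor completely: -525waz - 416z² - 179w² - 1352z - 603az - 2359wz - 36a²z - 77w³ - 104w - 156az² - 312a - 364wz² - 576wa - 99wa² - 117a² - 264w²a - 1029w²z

Group: 11w(-7w² - 24wa - 91wz - 8w - 9a² - 39az - 24a - 104z) + (4z + 13)(-7w² - 24wa - 91wz - 8w - 9a² - 39az - 24a - 104z); both groups contain (-7w² - 24wa - 91wz - 8w - 9a² - 39az - 24a - 104z), so (11w + 4z + 13) is a factor with cofactor -7w² - 24wa - 91wz - 8w - 9a² - 39az - 24a - 104z.
The cofactor groups again: -7w² - 24wa - 91wz - 8w - 9a² - 39az - 24a - 104z = -7w(w + 3a + 13z) + (-3a - 8)(w + 3a + 13z); both groups contain (w + 3a + 13z), giving -(7w + 3a + 8)(w + 3a + 13z).

-(11w + 4z + 13)(7w + 3a + 8)(w + 3a + 13z)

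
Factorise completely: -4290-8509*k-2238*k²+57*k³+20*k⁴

(4*k+13)*(5*k+3)*(k+10)*(k-11)

By the rational root theorem, k = -13/4 is a root, giving the factor (4*k+13) and quotient 5*k³-2*k²-553*k-330.
Next, k = 11 is a root, so (k-11) is a factor; dividing leaves 5*k²+53*k+30.
The remaining quadratic factors as (5*k+3)(k+10).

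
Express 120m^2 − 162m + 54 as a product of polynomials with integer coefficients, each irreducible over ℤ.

Pull out the common factor 6, then factor the remaining trinomial.

6(4m − 3)(5m − 3)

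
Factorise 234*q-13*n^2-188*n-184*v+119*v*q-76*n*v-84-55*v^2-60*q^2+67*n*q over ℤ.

Group: -13*n*(n+5*v-4*q+14) + (-11*v+15*q-6)*(n+5*v-4*q+14); both groups contain (n+5*v-4*q+14).

-(13*n+11*v-15*q+6)*(n+5*v-4*q+14)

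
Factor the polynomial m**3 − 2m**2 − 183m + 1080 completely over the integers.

Among the possible rational roots, m = −15 is a root, giving the factor (m + 15) and quotient m**2 − 17m + 72.
The remaining quadratic factors as (m − 9)(m − 8).

(m + 15)(m − 8)(m − 9)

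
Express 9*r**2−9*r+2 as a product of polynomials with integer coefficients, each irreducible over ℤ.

Need a pair with product 9·2 = 18 and sum −9: that's −3 and −6.
Split the middle term: 9*r**2−3*r − 6*r+2 = 3*r*(3*r−1) − 2*(3*r−1).

(3*r−1)*(3*r−2)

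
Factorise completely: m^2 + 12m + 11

(m + 1)(m + 11)

Two integers with product 11 and sum 12 are 1 and 11.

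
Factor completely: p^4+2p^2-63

(p^2+9)(p^2-7)

Substitute u = p^2 to get a quadratic in u, then factor.
p^2+9 is irreducible over ℤ (sum of squares).
p^2-7 is irreducible over ℤ (7 is not a perfect square).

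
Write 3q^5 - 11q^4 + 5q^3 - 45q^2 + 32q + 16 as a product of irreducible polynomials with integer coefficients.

Among the possible rational roots, q = -1/3 is a root, giving the factor (3q + 1) and quotient q^4 - 4q^3 + 3q^2 - 16q + 16.
Continuing, q = 1 is a root, giving the factor (q - 1) and quotient q^3 - 3q^2 - 16.
Next, q = 4 is a root, so (q - 4) is a factor; dividing leaves q^2 + q + 4.
The quadratic q^2 + q + 4 has discriminant -15 < 0 and is irreducible over ℤ.

(3q + 1)(q - 1)(q - 4)(q^2 + q + 4)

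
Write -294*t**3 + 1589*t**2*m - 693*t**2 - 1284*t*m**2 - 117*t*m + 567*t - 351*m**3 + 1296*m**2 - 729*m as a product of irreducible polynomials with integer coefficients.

Group: 3*t*(-98*t**2 + 105*t*m + 63*t + 27*m**2 - 81*m) + (-13*m + 9)*(-98*t**2 + 105*t*m + 63*t + 27*m**2 - 81*m); both groups contain (-98*t**2 + 105*t*m + 63*t + 27*m**2 - 81*m), so (3*t - 13*m + 9) is a factor with cofactor -98*t**2 + 105*t*m + 63*t + 27*m**2 - 81*m.
The cofactor groups again: -98*t**2 + 105*t*m + 63*t + 27*m**2 - 81*m = -7*t*(14*t + 3*m - 9) + 9*m*(14*t + 3*m - 9); both groups contain (14*t + 3*m - 9), giving -(7*t - 9*m)*(14*t + 3*m - 9).

-(3*t - 13*m + 9)*(7*t - 9*m)*(14*t + 3*m - 9)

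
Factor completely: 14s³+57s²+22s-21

Among the possible rational roots, s = 3/7 is a root, so (7s-3) is a factor; dividing leaves 2s²+9s+7.
The remaining quadratic factors as (2s+7)(s+1).

(2s+7)(7s-3)(s+1)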